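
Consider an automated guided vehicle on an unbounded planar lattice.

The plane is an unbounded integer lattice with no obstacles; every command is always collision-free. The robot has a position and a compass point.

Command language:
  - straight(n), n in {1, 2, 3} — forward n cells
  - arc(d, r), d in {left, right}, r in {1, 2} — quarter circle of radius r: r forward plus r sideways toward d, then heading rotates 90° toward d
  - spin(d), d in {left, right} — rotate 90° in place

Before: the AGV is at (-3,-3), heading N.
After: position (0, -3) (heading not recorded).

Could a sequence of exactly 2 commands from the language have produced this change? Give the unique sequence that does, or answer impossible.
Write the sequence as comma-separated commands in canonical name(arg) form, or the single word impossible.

spin(right), straight(3)

key: order matters: swapping spin(right) and straight(3) lands elsewhere
begin: at (-3,-3), heading N
step 1 (spin(right)): at (-3,-3), heading E
step 2 (straight(3)): at (0,-3), heading E
no rival 2-sequence matches.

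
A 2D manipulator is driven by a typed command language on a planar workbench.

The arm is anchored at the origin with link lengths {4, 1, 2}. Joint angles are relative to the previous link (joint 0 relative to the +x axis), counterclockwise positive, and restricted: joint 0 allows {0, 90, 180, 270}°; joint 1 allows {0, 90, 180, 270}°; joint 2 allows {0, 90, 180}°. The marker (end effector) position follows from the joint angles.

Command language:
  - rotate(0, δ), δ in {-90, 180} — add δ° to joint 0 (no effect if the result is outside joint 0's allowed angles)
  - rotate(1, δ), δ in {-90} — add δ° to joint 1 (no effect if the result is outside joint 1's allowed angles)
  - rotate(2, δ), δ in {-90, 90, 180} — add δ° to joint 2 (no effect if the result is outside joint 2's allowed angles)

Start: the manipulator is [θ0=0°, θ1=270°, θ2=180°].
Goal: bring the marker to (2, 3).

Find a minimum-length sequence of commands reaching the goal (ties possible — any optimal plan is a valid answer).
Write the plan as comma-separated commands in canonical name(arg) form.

start: [θ0=0°, θ1=270°, θ2=180°]
[1] after rotate(0, -90): [θ0=270°, θ1=270°, θ2=180°]
[2] after rotate(2, -90): [θ0=270°, θ1=270°, θ2=90°]
[3] after rotate(1, -90): [θ0=270°, θ1=180°, θ2=90°]
[4] after rotate(0, 180): [θ0=90°, θ1=180°, θ2=90°]
no 3-step plan works, so 4 is optimal.

rotate(0, -90), rotate(2, -90), rotate(1, -90), rotate(0, 180)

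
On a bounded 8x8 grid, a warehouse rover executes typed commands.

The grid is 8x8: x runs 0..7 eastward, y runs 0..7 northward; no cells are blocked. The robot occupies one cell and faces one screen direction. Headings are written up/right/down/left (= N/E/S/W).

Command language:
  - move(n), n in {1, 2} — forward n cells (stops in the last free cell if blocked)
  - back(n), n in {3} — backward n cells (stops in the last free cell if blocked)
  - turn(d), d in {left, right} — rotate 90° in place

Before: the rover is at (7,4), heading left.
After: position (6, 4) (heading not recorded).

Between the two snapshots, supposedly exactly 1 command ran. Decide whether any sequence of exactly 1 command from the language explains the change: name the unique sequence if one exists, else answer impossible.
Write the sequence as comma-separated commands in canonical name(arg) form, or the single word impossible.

move(1)

initial: at (7,4), heading left
[1] after move(1): at (6,4), heading left
uniquely the one of 5 1-step routes that fits.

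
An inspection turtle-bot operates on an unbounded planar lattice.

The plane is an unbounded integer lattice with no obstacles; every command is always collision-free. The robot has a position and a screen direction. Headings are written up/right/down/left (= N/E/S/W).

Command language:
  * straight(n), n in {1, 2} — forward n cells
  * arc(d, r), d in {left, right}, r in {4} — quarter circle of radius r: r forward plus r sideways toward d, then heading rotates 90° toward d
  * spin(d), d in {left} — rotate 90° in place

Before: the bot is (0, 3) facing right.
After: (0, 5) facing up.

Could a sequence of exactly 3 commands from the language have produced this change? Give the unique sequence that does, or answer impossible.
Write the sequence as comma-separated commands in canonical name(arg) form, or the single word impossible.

spin(left), straight(1), straight(1)

key: cell and facing (now N) both changed — the 3 commands mix motion and turning
start: (0, 3) facing right
1. spin(left) → (0, 3) facing up
2. straight(1) → (0, 4) facing up
3. straight(1) → (0, 5) facing up
uniquely the one of 125 3-step routes that fits.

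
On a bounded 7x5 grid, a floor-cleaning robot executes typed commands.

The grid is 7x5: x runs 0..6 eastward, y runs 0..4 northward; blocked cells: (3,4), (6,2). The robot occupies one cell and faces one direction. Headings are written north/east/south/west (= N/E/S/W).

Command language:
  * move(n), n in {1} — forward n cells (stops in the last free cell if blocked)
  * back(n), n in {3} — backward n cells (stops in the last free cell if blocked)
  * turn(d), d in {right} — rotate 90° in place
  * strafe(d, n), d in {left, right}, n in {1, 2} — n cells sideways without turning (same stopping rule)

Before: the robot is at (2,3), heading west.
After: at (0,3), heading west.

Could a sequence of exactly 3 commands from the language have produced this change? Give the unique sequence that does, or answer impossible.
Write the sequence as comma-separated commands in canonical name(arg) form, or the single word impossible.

key: the third move(1) runs into the grid edge before its full distance
begin: at (2,3), heading west
step 1 (move(1)): at (1,3), heading west
step 2 (move(1)): at (0,3), heading west
step 3 (move(1)): at (0,3), heading west
uniquely the one of 343 3-step routes that fits.

move(1), move(1), move(1)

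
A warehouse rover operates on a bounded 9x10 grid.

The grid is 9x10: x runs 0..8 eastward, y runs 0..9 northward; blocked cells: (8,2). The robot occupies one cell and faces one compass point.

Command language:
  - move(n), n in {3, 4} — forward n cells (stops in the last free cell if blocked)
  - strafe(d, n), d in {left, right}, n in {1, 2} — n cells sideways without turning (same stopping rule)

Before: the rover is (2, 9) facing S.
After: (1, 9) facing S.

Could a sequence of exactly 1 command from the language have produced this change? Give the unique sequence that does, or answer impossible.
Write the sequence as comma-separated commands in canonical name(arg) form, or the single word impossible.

key: heading stays S — the single command does not turn
begin: (2, 9) facing S
t=1 strafe(right, 1) ⇒ (1, 9) facing S
uniquely the one of 6 1-step routes that fits.

strafe(right, 1)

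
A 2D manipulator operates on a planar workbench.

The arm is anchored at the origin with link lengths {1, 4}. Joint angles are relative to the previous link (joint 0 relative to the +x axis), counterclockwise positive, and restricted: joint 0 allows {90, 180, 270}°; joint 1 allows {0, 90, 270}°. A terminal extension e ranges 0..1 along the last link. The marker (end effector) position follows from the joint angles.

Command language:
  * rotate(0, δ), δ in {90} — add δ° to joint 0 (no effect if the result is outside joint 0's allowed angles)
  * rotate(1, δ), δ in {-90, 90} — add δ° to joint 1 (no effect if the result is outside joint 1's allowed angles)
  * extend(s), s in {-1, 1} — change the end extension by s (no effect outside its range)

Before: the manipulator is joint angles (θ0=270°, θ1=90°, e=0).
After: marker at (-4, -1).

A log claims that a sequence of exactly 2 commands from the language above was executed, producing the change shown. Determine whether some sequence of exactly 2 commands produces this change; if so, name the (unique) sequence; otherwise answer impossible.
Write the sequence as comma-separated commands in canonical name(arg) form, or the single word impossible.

from: joint angles (θ0=270°, θ1=90°, e=0)
1. rotate(1, -90) → joint angles (θ0=270°, θ1=0°, e=0)
2. rotate(1, -90) → joint angles (θ0=270°, θ1=270°, e=0)
no rival 2-sequence matches.

rotate(1, -90), rotate(1, -90)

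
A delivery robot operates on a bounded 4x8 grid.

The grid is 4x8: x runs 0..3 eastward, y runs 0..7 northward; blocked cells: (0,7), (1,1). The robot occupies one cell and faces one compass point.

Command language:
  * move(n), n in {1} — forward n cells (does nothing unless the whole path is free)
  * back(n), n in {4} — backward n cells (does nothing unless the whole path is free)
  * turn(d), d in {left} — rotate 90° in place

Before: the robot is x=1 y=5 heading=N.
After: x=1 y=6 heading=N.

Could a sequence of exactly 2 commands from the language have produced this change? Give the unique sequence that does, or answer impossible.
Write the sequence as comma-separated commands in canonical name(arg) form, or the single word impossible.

back(4), move(1)

key: back(4) would hit the blocked cell at (1,1), so it does nothing
t0: x=1 y=5 heading=N
[1] after back(4): x=1 y=5 heading=N
[2] after move(1): x=1 y=6 heading=N
uniquely the one of 9 2-step routes that fits.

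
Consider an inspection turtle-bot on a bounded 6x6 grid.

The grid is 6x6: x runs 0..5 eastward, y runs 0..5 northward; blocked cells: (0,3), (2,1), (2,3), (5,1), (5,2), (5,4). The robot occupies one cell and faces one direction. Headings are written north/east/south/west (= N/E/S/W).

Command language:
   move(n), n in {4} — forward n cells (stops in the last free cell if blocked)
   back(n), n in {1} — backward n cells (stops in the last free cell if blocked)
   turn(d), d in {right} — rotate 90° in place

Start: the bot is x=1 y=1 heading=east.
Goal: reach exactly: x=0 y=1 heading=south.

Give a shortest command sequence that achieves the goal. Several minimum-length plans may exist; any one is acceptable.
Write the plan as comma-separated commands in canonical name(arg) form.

start: x=1 y=1 heading=east
step 1 (back(1)): x=0 y=1 heading=east
step 2 (turn(right)): x=0 y=1 heading=south
shorter routes all fall short; 2 is best.

back(1), turn(right)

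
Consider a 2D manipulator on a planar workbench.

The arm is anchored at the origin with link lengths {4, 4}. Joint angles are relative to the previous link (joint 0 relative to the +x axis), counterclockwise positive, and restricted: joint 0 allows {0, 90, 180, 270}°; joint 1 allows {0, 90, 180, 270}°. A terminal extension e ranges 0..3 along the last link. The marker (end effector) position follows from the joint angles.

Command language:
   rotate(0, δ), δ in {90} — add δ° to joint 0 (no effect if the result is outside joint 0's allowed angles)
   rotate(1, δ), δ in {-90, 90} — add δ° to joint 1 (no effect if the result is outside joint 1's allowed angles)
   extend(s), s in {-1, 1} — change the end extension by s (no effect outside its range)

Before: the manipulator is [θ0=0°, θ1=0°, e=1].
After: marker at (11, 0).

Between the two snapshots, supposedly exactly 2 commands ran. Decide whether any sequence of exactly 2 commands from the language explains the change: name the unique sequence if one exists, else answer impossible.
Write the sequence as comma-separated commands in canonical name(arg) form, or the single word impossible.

extend(1), extend(1)

begin: [θ0=0°, θ1=0°, e=1]
step 1 (extend(1)): [θ0=0°, θ1=0°, e=2]
step 2 (extend(1)): [θ0=0°, θ1=0°, e=3]
uniquely the one of 25 2-step routes that fits.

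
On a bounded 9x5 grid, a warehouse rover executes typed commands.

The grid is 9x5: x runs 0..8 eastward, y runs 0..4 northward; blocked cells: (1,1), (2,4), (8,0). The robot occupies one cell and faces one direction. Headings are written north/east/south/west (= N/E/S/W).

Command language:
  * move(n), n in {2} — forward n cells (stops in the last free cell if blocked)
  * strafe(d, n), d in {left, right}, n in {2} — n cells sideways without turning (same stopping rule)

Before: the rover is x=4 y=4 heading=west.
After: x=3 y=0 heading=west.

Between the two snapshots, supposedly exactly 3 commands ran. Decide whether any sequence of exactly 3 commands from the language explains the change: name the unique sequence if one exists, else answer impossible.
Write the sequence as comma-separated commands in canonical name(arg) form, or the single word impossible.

key: move(2) is stopped early by the blocked cell at (2,4)
from: x=4 y=4 heading=west
step 1 (move(2)): x=3 y=4 heading=west
step 2 (strafe(left, 2)): x=3 y=2 heading=west
step 3 (strafe(left, 2)): x=3 y=0 heading=west
uniquely the one of 27 3-step routes that fits.

move(2), strafe(left, 2), strafe(left, 2)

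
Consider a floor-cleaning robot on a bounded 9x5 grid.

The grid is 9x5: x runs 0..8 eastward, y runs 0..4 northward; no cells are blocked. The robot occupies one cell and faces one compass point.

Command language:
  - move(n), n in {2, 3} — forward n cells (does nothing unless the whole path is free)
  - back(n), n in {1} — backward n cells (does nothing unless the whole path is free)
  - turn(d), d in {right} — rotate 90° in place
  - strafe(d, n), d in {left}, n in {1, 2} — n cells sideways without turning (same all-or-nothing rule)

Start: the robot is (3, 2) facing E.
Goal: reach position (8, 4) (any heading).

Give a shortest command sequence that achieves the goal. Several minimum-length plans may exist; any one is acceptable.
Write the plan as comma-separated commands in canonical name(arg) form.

begin: (3, 2) facing E
[1] after move(3): (6, 2) facing E
[2] after strafe(left, 2): (6, 4) facing E
[3] after move(2): (8, 4) facing E
no 2-step plan works, so 3 is optimal.

move(3), strafe(left, 2), move(2)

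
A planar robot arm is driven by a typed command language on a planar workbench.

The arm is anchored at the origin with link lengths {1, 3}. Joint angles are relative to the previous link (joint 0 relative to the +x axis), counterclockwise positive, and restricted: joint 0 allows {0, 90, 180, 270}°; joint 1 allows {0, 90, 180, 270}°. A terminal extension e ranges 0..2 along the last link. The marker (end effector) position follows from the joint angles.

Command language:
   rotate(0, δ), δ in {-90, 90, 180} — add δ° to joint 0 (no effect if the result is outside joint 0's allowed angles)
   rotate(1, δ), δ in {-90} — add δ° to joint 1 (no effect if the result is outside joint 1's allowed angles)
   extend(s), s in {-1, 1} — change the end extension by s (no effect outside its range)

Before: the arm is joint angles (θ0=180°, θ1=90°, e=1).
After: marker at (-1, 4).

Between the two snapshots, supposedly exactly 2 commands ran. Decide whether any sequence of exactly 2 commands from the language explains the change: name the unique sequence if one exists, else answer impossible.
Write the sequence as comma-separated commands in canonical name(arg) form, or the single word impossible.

rotate(1, -90), rotate(1, -90)

begin: joint angles (θ0=180°, θ1=90°, e=1)
1. rotate(1, -90) → joint angles (θ0=180°, θ1=0°, e=1)
2. rotate(1, -90) → joint angles (θ0=180°, θ1=270°, e=1)
all 36 alternatives checked — unique.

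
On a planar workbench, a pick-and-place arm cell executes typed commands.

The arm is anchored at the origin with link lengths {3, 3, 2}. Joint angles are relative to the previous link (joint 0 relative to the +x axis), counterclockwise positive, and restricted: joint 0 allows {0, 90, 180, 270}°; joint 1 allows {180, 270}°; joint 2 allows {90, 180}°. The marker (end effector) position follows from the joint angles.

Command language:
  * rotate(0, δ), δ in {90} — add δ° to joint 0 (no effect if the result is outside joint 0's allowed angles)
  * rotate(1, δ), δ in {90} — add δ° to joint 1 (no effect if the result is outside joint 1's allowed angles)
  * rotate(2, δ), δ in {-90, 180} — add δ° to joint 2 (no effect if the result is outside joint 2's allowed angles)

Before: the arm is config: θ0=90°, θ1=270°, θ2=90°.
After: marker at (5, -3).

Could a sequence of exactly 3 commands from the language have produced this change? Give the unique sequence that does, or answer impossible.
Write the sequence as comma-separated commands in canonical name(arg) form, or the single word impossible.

t0: config: θ0=90°, θ1=270°, θ2=90°
[1] after rotate(0, 90): config: θ0=180°, θ1=270°, θ2=90°
[2] after rotate(0, 90): config: θ0=270°, θ1=270°, θ2=90°
[3] after rotate(0, 90): config: θ0=0°, θ1=270°, θ2=90°
no rival 3-sequence matches.

rotate(0, 90), rotate(0, 90), rotate(0, 90)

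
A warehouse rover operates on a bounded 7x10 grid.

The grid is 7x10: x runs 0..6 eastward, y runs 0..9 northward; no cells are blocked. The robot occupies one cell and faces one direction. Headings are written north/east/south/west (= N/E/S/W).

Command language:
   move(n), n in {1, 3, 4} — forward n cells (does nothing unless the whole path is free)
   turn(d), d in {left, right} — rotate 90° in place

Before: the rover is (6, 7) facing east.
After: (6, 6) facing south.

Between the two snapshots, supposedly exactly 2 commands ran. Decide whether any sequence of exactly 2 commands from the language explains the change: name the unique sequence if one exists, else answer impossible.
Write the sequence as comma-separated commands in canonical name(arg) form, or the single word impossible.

turn(right), move(1)

key: running move(1) before turn(right) would end elsewhere — order is forced
t0: (6, 7) facing east
t=1 turn(right) ⇒ (6, 7) facing south
t=2 move(1) ⇒ (6, 6) facing south
uniquely the one of 25 2-step routes that fits.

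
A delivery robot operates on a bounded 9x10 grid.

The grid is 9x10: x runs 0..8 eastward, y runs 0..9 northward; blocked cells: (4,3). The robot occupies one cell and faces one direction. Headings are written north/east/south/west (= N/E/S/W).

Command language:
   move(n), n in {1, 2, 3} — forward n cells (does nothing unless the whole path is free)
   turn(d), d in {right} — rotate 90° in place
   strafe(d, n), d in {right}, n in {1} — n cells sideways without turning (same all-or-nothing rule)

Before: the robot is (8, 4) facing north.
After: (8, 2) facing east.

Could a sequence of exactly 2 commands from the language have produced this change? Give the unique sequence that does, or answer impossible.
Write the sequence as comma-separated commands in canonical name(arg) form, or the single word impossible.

all 25 sequences checked — none match.

impossible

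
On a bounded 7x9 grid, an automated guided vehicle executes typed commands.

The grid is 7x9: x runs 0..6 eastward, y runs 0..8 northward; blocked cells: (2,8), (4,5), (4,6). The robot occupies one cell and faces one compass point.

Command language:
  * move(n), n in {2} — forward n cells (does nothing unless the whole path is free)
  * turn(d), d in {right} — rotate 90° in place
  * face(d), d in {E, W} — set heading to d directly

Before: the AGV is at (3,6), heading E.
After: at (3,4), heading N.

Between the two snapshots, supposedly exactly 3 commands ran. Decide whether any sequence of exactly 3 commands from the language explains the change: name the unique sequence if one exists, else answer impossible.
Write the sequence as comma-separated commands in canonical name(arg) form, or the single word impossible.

impossible

every 3-command combo misses the target.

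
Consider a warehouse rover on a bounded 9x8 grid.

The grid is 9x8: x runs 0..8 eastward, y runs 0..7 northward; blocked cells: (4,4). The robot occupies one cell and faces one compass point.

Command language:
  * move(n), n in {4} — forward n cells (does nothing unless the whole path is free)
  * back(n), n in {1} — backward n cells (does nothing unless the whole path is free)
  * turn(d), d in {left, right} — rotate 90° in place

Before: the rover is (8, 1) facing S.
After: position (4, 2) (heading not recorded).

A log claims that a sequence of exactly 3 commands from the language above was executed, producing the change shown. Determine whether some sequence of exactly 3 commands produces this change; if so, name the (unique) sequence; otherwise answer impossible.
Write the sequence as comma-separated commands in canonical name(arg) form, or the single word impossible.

key: order matters: swapping back(1) and move(4) lands elsewhere
begin: (8, 1) facing S
[1] after back(1): (8, 2) facing S
[2] after turn(right): (8, 2) facing W
[3] after move(4): (4, 2) facing W
no rival 3-sequence matches.

back(1), turn(right), move(4)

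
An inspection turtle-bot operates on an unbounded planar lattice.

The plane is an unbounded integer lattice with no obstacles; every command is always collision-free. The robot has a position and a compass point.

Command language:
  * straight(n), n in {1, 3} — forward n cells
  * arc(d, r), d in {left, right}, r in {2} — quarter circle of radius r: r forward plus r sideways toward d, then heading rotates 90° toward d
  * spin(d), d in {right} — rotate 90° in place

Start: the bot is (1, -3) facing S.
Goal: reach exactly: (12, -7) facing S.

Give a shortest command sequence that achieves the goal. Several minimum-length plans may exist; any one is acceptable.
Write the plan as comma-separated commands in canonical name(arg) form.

arc(left, 2), straight(3), straight(3), straight(1), arc(right, 2)

from: (1, -3) facing S
1. arc(left, 2) → (3, -5) facing E
2. straight(3) → (6, -5) facing E
3. straight(3) → (9, -5) facing E
4. straight(1) → (10, -5) facing E
5. arc(right, 2) → (12, -7) facing S
nothing shorter than 5 reaches the goal.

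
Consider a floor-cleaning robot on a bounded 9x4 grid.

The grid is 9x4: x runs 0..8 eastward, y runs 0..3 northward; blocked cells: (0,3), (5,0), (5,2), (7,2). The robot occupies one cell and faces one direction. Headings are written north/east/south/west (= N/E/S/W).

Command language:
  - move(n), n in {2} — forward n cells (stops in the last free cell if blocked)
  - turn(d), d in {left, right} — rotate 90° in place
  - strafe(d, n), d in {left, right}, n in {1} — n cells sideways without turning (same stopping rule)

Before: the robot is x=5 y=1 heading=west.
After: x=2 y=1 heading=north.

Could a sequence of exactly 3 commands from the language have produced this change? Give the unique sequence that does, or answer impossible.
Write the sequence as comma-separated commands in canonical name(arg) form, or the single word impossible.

key: order matters: swapping move(2) and strafe(left, 1) lands elsewhere
from: x=5 y=1 heading=west
[1] after move(2): x=3 y=1 heading=west
[2] after turn(right): x=3 y=1 heading=north
[3] after strafe(left, 1): x=2 y=1 heading=north
uniquely the one of 125 3-step routes that fits.

move(2), turn(right), strafe(left, 1)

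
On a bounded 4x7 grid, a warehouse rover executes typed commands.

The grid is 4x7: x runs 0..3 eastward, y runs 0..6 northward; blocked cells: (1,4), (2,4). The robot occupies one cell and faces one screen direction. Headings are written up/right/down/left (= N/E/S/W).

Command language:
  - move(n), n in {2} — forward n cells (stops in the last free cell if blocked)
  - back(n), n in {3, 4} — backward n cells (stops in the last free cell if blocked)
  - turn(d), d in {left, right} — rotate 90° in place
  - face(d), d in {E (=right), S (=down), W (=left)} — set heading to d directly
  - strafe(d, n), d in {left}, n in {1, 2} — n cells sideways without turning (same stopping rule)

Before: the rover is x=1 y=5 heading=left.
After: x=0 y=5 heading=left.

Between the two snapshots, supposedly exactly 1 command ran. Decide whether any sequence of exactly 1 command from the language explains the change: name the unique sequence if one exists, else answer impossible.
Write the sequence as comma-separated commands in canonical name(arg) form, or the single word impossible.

move(2)

key: move(2) runs into the grid edge before its full distance
from: x=1 y=5 heading=left
step 1 (move(2)): x=0 y=5 heading=left
no rival 1-sequence matches.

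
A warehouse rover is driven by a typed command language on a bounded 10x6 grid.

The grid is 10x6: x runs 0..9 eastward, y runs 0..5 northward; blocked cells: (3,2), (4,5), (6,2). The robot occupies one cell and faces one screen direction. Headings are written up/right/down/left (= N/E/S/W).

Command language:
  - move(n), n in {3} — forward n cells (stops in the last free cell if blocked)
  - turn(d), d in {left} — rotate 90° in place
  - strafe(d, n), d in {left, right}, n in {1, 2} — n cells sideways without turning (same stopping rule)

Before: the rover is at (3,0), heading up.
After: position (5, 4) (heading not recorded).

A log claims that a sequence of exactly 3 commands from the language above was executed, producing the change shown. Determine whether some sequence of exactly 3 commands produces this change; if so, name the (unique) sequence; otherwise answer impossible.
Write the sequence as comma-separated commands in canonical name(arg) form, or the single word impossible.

move(3), strafe(right, 2), move(3)

key: the first move(3) is stopped early by the blocked cell at (3,2)
t0: at (3,0), heading up
t=1 move(3) ⇒ at (3,1), heading up
t=2 strafe(right, 2) ⇒ at (5,1), heading up
t=3 move(3) ⇒ at (5,4), heading up
no rival 3-sequence matches.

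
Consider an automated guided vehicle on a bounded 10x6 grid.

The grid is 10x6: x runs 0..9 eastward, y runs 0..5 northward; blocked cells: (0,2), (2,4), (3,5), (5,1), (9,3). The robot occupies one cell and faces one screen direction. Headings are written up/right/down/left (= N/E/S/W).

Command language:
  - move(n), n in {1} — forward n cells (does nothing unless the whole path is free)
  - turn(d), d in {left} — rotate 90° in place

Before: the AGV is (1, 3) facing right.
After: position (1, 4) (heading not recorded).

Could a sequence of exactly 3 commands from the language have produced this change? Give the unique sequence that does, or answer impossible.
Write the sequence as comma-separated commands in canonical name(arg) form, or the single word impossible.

turn(left), move(1), turn(left)

t0: (1, 3) facing right
1. turn(left) → (1, 3) facing up
2. move(1) → (1, 4) facing up
3. turn(left) → (1, 4) facing left
no other 3-command option fits: unique.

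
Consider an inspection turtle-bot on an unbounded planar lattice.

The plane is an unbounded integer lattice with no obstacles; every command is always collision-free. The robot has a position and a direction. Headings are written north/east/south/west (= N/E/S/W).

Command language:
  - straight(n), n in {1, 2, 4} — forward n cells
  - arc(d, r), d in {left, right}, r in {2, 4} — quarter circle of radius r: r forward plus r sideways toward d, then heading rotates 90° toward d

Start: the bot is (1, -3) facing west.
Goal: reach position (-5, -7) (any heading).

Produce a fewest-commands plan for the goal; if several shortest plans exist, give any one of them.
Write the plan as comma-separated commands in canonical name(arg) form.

t0: (1, -3) facing west
t=1 straight(2) ⇒ (-1, -3) facing west
t=2 arc(left, 4) ⇒ (-5, -7) facing south
minimal: 2 command(s), checked below 2.

straight(2), arc(left, 4)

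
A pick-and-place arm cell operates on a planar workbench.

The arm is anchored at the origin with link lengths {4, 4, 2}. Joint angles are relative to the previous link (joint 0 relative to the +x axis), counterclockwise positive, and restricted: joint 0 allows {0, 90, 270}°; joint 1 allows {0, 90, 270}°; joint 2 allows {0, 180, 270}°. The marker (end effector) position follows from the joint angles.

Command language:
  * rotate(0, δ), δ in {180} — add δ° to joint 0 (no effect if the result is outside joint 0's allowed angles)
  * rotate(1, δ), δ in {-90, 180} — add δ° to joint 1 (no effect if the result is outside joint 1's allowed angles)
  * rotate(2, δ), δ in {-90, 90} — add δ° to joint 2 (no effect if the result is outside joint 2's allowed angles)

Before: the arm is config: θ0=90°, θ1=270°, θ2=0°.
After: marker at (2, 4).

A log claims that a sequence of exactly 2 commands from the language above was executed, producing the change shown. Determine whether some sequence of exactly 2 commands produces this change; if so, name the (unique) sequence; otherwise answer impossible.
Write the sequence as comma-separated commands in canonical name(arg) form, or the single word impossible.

rotate(2, -90), rotate(2, -90)

begin: config: θ0=90°, θ1=270°, θ2=0°
t=1 rotate(2, -90) ⇒ config: θ0=90°, θ1=270°, θ2=270°
t=2 rotate(2, -90) ⇒ config: θ0=90°, θ1=270°, θ2=180°
all 25 alternatives checked — unique.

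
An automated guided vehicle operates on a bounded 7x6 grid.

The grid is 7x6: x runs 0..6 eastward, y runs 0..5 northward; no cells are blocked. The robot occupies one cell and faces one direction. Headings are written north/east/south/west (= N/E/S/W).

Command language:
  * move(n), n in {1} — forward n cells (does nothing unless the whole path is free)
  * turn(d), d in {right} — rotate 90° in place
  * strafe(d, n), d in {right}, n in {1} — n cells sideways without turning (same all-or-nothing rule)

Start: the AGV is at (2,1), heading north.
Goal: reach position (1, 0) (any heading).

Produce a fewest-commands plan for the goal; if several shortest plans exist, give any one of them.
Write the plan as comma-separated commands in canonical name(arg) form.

turn(right), strafe(right, 1), turn(right), strafe(right, 1)

initial: at (2,1), heading north
1. turn(right) → at (2,1), heading east
2. strafe(right, 1) → at (2,0), heading east
3. turn(right) → at (2,0), heading south
4. strafe(right, 1) → at (1,0), heading south
nothing shorter than 4 reaches the goal.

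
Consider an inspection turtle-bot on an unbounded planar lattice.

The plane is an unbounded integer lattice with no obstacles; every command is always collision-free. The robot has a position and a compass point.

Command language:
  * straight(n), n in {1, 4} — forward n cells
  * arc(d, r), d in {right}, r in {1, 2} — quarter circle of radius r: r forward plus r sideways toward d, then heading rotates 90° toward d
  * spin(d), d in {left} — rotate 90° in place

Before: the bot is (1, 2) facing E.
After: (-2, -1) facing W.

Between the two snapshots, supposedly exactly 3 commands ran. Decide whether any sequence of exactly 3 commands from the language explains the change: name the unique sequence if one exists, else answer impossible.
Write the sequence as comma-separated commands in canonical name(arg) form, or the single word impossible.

key: cell and facing (now W) both changed — the 3 commands mix motion and turning
begin: (1, 2) facing E
t=1 arc(right, 2) ⇒ (3, 0) facing S
t=2 arc(right, 1) ⇒ (2, -1) facing W
t=3 straight(4) ⇒ (-2, -1) facing W
no rival 3-sequence matches.

arc(right, 2), arc(right, 1), straight(4)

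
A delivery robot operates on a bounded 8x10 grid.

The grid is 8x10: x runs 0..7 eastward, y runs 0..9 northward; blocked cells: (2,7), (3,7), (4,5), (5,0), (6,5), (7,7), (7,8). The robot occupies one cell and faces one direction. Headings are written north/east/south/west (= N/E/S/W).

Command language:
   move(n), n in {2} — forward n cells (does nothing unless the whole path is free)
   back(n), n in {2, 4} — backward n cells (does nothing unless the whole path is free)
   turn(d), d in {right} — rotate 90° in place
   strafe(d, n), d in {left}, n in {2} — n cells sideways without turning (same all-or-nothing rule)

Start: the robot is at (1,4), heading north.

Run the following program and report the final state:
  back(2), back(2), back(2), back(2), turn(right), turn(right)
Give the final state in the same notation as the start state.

at (1,0), heading south

from: at (1,4), heading north
t=1 back(2) ⇒ at (1,2), heading north
t=2 back(2) ⇒ at (1,0), heading north
t=3 back(2) ⇒ at (1,0), heading north
t=4 back(2) ⇒ at (1,0), heading north
t=5 turn(right) ⇒ at (1,0), heading east
t=6 turn(right) ⇒ at (1,0), heading south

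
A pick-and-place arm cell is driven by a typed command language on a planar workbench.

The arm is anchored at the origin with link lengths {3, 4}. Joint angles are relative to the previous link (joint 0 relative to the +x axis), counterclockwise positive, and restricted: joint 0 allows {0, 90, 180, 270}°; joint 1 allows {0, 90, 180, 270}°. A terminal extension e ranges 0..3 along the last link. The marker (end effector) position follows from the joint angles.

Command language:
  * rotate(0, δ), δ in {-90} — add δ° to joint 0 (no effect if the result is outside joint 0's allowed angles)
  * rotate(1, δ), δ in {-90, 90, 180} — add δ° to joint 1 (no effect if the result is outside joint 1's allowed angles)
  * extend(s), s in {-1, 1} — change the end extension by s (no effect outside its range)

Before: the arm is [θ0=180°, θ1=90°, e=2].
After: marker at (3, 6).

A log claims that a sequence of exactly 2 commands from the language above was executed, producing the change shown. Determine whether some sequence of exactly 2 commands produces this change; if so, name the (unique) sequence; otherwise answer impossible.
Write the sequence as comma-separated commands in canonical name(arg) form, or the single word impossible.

rotate(0, -90), rotate(0, -90)

initial: [θ0=180°, θ1=90°, e=2]
step 1 (rotate(0, -90)): [θ0=90°, θ1=90°, e=2]
step 2 (rotate(0, -90)): [θ0=0°, θ1=90°, e=2]
no rival 2-sequence matches.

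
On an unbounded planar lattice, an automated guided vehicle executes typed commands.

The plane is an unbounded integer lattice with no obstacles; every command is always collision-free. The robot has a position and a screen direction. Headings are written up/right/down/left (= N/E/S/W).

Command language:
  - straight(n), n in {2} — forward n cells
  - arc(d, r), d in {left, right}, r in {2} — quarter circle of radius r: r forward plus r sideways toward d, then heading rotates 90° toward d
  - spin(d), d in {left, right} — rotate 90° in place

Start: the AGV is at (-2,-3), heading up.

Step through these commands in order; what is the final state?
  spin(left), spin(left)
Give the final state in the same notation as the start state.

from: at (-2,-3), heading up
1. spin(left) → at (-2,-3), heading left
2. spin(left) → at (-2,-3), heading down

at (-2,-3), heading down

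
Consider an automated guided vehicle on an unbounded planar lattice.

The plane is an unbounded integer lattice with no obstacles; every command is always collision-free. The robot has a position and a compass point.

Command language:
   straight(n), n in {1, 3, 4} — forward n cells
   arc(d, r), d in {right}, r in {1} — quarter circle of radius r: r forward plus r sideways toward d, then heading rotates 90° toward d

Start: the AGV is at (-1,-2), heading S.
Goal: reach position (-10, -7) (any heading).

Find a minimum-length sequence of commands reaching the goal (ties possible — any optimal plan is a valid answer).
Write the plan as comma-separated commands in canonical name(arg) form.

straight(4), arc(right, 1), straight(4), straight(4)

begin: at (-1,-2), heading S
step 1 (straight(4)): at (-1,-6), heading S
step 2 (arc(right, 1)): at (-2,-7), heading W
step 3 (straight(4)): at (-6,-7), heading W
step 4 (straight(4)): at (-10,-7), heading W
minimal: 4 command(s), checked below 4.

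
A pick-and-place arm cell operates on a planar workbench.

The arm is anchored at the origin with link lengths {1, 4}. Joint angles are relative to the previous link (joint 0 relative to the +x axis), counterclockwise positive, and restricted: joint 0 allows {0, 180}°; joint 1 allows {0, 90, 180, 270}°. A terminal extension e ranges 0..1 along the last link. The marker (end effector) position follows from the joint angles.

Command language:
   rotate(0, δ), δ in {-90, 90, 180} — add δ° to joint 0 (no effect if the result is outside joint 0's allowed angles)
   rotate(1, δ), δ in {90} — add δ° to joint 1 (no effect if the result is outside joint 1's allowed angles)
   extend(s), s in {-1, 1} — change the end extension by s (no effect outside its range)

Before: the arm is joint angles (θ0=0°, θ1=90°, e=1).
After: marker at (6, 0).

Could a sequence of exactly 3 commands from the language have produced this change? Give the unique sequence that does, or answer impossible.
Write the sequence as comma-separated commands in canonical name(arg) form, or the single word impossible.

begin: joint angles (θ0=0°, θ1=90°, e=1)
1. rotate(1, 90) → joint angles (θ0=0°, θ1=180°, e=1)
2. rotate(1, 90) → joint angles (θ0=0°, θ1=270°, e=1)
3. rotate(1, 90) → joint angles (θ0=0°, θ1=0°, e=1)
uniquely the one of 216 3-step routes that fits.

rotate(1, 90), rotate(1, 90), rotate(1, 90)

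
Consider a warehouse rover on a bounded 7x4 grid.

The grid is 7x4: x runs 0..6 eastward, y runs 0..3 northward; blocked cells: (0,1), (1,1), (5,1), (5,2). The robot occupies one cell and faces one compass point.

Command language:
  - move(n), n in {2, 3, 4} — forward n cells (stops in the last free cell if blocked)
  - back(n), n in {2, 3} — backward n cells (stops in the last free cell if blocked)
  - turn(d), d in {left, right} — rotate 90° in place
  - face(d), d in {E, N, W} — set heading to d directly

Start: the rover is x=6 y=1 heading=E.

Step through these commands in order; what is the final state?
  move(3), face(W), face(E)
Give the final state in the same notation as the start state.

x=6 y=1 heading=E

start: x=6 y=1 heading=E
1. move(3) → x=6 y=1 heading=E
2. face(W) → x=6 y=1 heading=W
3. face(E) → x=6 y=1 heading=E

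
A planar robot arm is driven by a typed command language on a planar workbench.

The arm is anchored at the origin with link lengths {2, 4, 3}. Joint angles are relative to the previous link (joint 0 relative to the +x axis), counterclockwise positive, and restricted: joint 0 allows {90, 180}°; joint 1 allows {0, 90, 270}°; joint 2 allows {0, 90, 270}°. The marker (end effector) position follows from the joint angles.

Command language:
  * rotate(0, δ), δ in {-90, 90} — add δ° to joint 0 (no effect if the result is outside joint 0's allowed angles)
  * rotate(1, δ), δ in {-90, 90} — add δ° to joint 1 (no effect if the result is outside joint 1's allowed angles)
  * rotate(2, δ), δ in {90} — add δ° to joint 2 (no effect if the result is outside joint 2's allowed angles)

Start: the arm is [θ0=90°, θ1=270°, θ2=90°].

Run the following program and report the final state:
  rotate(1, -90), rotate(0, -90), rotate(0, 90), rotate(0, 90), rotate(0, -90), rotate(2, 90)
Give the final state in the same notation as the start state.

[θ0=90°, θ1=270°, θ2=90°]

from: [θ0=90°, θ1=270°, θ2=90°]
1. rotate(1, -90) → [θ0=90°, θ1=270°, θ2=90°]
2. rotate(0, -90) → [θ0=90°, θ1=270°, θ2=90°]
3. rotate(0, 90) → [θ0=180°, θ1=270°, θ2=90°]
4. rotate(0, 90) → [θ0=180°, θ1=270°, θ2=90°]
5. rotate(0, -90) → [θ0=90°, θ1=270°, θ2=90°]
6. rotate(2, 90) → [θ0=90°, θ1=270°, θ2=90°]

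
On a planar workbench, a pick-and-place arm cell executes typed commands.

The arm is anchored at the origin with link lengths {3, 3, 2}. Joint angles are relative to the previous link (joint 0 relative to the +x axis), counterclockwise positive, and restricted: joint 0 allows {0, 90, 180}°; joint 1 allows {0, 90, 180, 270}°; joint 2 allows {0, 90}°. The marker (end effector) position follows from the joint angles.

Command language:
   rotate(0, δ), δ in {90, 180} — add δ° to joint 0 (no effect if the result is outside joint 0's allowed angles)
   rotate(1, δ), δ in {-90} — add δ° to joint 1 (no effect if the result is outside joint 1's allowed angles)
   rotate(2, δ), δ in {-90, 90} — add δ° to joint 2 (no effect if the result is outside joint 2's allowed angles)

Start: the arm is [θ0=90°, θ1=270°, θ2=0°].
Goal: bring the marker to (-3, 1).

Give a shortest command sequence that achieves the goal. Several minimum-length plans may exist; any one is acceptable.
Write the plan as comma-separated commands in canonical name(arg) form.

t0: [θ0=90°, θ1=270°, θ2=0°]
step 1 (rotate(1, -90)): [θ0=90°, θ1=180°, θ2=0°]
step 2 (rotate(1, -90)): [θ0=90°, θ1=90°, θ2=0°]
step 3 (rotate(2, 90)): [θ0=90°, θ1=90°, θ2=90°]
shorter routes all fall short; 3 is best.

rotate(1, -90), rotate(1, -90), rotate(2, 90)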